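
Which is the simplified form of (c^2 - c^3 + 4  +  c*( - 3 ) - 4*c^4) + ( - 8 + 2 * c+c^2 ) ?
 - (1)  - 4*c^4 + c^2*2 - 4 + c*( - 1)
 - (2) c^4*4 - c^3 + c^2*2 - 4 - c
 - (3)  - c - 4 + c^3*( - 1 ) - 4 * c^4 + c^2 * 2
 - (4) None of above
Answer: 3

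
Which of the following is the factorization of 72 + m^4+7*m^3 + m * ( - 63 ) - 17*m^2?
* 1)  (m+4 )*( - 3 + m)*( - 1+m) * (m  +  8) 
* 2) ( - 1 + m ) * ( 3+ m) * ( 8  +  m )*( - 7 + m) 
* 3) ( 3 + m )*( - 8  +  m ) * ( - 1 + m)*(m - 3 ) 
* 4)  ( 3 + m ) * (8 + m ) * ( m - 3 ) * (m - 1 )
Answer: 4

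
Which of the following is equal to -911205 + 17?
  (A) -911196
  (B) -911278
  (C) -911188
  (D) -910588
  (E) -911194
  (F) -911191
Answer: C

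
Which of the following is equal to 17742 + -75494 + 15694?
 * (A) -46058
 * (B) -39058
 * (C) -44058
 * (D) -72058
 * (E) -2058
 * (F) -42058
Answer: F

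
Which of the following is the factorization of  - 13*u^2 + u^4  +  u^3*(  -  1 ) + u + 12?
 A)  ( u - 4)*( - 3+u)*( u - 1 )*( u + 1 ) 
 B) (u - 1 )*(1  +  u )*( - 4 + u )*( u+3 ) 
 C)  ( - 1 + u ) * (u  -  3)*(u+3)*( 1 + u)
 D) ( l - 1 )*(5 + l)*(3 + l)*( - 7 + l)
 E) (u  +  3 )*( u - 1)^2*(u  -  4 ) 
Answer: B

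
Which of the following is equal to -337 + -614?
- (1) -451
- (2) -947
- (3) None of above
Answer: 3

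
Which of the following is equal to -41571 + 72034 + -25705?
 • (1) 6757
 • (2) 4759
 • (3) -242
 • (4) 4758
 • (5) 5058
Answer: 4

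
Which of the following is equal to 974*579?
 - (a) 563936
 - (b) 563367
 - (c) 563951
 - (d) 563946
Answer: d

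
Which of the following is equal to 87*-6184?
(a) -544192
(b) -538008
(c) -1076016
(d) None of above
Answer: b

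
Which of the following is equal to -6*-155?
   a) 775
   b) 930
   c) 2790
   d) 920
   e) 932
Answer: b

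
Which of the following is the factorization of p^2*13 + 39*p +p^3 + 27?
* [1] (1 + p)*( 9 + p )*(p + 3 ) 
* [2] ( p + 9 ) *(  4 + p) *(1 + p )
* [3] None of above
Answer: 1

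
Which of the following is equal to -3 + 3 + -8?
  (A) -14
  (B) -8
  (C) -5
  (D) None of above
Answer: B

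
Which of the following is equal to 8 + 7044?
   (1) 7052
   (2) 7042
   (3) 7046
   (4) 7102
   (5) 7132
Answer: 1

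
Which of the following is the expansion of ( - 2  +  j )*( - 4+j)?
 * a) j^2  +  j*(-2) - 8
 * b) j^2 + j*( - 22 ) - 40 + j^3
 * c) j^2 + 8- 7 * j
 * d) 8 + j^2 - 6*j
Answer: d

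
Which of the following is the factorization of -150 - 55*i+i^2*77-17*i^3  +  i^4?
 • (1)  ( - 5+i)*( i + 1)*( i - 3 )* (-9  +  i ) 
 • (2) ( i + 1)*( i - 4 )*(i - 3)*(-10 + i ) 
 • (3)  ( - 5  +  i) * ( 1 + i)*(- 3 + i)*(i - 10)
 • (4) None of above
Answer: 3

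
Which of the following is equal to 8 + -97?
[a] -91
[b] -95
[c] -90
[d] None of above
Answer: d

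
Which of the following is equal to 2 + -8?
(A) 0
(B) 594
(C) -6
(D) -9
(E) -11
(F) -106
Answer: C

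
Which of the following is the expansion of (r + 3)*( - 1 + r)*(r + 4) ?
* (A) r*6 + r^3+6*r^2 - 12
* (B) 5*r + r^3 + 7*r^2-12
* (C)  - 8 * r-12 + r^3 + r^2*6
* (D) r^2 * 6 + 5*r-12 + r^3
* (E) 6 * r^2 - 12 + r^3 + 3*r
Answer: D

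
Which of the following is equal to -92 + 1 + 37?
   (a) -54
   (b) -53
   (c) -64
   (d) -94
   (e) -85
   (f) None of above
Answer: a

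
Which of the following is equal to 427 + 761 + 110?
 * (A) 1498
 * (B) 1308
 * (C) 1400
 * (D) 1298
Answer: D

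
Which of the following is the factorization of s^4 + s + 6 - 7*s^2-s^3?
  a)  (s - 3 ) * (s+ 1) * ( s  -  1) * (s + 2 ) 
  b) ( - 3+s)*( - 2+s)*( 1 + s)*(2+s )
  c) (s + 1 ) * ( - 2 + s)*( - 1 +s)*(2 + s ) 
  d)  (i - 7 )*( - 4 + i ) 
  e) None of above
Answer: a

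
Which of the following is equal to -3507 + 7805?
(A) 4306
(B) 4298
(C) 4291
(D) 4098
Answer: B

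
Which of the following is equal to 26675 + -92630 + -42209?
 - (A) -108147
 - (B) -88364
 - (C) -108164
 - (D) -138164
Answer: C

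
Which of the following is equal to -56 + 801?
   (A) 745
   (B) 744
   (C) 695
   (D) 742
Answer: A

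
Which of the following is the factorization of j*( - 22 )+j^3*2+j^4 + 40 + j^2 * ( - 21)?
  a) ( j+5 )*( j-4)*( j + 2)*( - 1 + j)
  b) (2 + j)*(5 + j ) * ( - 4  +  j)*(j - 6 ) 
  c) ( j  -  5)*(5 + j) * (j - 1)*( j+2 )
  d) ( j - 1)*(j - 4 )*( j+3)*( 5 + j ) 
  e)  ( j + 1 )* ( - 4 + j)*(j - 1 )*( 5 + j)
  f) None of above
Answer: a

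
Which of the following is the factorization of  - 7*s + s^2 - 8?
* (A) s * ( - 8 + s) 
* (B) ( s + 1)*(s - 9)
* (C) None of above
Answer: C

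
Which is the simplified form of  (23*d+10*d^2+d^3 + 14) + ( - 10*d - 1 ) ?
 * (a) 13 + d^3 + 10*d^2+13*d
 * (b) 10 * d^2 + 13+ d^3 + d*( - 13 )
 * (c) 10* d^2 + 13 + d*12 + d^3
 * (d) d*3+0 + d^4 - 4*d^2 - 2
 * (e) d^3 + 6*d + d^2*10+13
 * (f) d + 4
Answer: a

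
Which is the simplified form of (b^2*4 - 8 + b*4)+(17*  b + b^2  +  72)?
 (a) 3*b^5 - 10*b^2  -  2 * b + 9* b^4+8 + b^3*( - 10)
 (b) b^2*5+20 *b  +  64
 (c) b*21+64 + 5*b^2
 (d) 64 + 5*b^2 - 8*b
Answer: c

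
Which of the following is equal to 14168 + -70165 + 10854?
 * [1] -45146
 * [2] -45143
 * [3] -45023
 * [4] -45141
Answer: 2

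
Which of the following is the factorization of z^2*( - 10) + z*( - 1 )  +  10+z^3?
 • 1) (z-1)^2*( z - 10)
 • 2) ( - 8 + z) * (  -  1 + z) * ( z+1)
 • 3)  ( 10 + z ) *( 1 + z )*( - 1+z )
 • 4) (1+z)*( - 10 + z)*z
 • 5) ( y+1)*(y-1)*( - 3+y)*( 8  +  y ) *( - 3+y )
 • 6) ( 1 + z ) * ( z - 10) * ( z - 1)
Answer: 6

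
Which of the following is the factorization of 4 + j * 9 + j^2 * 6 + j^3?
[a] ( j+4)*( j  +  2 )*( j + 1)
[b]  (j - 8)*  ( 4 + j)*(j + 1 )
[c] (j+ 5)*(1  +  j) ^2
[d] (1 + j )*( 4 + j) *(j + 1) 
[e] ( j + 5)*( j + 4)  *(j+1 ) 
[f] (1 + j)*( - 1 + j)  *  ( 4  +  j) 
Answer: d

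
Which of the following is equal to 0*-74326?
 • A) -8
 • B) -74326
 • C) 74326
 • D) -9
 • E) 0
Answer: E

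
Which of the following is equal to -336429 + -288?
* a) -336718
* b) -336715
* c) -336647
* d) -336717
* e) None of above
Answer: d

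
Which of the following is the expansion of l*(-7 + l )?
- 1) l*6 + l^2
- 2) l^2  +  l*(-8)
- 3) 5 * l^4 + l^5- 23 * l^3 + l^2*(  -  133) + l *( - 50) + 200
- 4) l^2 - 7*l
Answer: 4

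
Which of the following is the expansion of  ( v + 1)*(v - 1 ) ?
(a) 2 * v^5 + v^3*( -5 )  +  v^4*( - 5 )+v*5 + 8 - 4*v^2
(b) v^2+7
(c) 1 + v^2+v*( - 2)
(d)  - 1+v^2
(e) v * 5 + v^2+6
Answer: d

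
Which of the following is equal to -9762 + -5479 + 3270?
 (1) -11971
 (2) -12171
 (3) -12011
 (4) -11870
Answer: 1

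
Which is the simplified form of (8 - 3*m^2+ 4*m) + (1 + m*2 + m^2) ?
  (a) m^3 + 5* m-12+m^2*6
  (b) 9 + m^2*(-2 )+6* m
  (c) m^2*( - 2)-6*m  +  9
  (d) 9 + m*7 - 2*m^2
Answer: b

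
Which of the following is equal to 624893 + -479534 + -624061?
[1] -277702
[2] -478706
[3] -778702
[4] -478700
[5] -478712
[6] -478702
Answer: 6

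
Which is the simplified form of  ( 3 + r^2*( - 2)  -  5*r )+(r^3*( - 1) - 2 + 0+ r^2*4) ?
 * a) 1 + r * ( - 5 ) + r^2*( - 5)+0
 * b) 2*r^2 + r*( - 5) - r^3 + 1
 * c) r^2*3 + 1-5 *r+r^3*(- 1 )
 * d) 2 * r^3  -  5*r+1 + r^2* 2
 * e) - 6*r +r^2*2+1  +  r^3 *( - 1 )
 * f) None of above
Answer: b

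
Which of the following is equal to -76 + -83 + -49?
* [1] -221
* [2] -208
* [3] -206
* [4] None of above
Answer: 2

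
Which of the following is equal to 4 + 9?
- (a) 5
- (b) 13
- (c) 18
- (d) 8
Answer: b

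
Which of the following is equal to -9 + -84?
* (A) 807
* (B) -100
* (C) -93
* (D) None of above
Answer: C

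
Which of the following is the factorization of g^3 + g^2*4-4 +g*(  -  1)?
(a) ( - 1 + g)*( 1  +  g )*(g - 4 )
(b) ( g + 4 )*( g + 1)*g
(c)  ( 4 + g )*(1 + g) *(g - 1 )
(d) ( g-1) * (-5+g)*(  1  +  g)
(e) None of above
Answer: c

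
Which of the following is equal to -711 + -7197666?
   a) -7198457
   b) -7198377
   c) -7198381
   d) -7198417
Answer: b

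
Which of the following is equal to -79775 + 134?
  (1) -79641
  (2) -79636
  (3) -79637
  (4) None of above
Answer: 1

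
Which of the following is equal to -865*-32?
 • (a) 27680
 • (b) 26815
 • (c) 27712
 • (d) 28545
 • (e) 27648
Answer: a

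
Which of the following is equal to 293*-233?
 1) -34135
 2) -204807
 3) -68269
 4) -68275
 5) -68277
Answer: 3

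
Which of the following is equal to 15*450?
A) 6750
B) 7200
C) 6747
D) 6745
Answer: A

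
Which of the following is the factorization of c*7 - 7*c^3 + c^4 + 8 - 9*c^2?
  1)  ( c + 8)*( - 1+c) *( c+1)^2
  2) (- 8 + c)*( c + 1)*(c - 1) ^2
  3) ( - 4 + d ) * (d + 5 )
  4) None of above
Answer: 4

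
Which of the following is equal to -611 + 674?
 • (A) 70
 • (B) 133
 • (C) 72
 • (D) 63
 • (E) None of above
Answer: D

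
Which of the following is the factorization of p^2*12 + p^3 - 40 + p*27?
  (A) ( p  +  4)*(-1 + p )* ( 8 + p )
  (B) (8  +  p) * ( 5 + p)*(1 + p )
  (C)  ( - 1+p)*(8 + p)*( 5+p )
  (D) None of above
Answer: C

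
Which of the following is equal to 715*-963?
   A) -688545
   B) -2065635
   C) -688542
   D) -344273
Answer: A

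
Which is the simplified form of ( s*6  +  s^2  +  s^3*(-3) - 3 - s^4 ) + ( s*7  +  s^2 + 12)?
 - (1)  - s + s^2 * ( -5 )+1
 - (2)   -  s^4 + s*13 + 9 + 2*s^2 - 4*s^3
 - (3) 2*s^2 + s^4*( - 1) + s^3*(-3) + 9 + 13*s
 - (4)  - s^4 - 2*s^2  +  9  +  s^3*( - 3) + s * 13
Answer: 3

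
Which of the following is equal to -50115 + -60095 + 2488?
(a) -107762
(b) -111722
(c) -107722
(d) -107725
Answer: c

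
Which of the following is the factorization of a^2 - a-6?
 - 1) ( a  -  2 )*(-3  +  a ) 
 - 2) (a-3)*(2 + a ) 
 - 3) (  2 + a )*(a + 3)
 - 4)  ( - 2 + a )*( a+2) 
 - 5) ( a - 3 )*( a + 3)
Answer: 2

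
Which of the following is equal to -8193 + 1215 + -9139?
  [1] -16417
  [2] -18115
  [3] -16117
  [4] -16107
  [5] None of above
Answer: 3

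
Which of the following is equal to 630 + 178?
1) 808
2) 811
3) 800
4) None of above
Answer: 1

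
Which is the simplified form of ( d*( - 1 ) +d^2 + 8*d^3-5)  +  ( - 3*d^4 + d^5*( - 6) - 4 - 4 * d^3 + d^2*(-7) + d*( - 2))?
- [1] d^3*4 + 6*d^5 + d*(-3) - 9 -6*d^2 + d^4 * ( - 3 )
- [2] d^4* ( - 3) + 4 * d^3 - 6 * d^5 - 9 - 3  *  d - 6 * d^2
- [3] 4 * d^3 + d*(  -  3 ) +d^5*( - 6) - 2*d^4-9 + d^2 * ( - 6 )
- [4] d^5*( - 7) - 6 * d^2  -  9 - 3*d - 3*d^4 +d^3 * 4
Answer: 2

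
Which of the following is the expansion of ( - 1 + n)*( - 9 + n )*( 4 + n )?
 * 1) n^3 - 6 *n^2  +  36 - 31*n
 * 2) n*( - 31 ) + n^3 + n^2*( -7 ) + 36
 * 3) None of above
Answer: 1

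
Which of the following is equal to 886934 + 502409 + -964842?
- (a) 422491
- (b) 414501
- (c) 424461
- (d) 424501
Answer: d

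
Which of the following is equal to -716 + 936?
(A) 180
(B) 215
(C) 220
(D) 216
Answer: C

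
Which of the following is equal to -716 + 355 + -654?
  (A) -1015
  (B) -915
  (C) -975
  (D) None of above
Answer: A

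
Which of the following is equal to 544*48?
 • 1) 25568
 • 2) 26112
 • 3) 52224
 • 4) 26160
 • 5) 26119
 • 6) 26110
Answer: 2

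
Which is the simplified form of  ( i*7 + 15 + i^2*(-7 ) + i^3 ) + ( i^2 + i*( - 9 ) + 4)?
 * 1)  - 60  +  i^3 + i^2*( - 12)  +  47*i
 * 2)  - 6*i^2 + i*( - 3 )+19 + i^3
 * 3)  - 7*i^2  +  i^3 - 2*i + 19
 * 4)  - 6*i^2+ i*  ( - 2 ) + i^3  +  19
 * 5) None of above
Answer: 4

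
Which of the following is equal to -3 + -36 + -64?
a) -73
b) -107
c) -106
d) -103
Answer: d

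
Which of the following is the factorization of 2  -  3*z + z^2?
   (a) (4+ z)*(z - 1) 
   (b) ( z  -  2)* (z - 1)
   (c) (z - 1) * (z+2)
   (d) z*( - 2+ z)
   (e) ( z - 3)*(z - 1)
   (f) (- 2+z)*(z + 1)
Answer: b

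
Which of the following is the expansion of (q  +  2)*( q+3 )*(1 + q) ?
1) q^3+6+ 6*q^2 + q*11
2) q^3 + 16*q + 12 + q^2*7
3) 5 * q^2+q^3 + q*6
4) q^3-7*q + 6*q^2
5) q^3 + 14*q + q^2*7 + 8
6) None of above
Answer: 1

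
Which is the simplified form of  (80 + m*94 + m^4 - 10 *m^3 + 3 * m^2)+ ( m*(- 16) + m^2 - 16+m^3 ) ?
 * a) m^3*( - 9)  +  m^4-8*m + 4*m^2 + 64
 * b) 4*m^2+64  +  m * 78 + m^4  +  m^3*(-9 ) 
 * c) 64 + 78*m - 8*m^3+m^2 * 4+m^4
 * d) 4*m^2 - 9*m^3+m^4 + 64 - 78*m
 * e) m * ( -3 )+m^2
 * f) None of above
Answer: b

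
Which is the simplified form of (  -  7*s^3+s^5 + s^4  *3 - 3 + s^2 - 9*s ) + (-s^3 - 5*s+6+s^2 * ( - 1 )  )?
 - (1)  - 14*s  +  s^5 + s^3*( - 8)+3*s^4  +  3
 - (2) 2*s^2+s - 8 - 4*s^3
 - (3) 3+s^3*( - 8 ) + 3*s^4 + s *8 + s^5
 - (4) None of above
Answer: 1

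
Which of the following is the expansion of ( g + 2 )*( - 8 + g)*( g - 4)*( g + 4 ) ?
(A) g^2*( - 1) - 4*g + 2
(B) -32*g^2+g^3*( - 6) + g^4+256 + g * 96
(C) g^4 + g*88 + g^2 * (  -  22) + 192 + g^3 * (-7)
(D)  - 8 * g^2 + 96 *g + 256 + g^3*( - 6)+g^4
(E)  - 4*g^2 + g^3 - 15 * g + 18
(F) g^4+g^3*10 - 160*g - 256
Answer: B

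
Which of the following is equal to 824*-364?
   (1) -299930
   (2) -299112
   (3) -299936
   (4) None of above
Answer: 3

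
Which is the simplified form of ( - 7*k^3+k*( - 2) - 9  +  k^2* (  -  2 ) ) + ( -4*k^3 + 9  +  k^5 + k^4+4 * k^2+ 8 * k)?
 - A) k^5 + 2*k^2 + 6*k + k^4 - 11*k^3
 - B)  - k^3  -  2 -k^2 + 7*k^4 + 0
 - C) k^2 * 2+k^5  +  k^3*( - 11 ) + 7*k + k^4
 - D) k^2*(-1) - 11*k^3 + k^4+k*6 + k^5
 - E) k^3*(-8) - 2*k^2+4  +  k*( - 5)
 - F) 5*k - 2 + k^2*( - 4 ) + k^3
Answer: A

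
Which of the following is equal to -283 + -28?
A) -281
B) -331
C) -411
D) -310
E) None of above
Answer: E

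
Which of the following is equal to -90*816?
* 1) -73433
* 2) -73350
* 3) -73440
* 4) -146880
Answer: 3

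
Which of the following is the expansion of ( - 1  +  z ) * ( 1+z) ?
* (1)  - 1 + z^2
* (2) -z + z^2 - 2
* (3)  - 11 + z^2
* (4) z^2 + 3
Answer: 1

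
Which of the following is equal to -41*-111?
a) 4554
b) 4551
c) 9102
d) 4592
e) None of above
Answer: b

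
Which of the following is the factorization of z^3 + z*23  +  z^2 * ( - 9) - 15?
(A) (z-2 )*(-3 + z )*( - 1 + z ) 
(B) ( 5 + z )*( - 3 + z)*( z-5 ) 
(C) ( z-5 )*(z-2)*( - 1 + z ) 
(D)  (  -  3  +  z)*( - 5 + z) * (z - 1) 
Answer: D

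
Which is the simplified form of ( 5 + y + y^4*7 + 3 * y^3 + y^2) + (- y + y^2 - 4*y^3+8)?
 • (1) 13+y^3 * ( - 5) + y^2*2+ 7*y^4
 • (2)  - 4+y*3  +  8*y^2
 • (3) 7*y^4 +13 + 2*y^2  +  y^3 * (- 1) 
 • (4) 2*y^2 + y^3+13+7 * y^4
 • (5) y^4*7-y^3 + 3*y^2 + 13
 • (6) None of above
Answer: 3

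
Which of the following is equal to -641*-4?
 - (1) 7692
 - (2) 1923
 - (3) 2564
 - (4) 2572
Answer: 3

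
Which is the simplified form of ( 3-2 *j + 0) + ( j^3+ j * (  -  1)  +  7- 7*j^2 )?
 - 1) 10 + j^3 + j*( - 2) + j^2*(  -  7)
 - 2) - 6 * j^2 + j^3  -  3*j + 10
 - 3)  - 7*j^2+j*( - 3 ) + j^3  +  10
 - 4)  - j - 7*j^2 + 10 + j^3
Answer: 3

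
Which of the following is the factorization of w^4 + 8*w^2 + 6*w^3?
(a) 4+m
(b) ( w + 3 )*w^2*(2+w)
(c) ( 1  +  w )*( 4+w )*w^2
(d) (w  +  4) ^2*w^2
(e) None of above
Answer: e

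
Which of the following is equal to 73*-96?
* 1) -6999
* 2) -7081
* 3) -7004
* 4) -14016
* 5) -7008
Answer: 5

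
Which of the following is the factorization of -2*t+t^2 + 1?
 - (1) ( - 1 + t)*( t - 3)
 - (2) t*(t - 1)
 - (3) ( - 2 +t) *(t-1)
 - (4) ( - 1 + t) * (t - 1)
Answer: 4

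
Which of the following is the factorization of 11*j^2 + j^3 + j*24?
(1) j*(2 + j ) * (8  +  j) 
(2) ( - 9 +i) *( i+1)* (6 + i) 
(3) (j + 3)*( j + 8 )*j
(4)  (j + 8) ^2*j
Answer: 3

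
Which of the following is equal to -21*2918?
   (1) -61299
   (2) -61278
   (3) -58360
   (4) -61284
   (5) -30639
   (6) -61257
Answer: 2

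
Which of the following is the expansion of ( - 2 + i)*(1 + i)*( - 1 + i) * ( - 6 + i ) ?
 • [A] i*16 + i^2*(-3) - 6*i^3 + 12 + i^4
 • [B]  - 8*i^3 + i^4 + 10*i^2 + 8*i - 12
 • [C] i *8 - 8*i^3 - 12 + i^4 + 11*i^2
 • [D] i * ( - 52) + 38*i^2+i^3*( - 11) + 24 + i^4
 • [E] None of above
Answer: C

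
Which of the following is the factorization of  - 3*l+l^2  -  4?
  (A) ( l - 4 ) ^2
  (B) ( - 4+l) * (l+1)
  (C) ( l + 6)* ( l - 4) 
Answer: B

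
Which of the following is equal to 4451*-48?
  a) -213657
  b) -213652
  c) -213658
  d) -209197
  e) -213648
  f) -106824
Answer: e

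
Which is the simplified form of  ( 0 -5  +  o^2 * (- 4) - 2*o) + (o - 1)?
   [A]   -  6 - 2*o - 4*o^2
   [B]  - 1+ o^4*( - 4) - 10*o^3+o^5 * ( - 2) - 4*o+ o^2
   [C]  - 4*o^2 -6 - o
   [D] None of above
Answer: C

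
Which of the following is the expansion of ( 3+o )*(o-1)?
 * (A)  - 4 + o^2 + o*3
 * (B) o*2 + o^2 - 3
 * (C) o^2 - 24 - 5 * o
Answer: B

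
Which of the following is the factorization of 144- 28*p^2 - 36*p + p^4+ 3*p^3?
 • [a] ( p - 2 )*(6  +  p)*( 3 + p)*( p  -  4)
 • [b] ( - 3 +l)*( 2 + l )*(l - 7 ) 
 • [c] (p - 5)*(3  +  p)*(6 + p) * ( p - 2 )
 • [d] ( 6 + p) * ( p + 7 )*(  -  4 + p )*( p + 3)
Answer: a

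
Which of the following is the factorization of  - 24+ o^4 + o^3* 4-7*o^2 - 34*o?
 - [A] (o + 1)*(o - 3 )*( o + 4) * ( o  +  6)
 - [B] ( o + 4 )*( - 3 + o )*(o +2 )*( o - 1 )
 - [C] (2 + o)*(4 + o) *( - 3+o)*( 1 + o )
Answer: C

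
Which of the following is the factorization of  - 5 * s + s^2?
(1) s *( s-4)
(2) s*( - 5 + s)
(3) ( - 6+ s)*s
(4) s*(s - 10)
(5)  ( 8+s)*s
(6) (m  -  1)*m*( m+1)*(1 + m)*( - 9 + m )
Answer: 2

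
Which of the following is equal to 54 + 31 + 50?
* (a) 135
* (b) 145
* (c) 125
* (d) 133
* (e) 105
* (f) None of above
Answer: a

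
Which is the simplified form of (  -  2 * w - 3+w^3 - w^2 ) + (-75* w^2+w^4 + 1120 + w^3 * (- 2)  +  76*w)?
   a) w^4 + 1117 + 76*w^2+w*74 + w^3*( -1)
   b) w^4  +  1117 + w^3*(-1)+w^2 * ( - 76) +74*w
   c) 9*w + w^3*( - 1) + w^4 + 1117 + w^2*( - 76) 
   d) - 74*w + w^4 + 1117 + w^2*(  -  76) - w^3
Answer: b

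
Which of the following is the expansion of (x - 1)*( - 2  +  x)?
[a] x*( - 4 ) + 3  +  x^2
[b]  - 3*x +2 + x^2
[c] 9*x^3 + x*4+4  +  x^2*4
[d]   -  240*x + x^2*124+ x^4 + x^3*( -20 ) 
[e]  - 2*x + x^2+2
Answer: b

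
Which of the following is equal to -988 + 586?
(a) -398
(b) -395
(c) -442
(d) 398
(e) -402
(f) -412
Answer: e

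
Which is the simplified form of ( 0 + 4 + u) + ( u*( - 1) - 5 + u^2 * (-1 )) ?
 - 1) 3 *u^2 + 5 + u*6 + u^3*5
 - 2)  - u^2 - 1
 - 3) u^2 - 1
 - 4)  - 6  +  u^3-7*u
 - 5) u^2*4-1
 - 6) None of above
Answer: 2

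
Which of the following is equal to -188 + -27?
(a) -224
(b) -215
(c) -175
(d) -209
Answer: b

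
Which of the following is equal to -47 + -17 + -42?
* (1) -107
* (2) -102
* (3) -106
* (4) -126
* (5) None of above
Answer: 3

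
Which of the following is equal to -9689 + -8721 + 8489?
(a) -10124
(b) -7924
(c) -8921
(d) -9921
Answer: d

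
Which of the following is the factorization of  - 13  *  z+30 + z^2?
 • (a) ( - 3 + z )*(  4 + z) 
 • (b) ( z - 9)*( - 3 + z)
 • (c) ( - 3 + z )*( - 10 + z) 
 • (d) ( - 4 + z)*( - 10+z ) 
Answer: c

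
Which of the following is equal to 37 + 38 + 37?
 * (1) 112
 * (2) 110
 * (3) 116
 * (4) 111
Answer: 1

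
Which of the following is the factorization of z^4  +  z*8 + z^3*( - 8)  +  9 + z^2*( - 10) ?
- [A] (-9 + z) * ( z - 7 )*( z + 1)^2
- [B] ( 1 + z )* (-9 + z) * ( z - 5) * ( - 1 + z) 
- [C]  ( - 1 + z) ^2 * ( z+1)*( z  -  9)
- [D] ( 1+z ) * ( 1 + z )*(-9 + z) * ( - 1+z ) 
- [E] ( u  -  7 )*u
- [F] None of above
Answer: D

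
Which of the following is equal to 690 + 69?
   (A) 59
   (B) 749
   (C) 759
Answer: C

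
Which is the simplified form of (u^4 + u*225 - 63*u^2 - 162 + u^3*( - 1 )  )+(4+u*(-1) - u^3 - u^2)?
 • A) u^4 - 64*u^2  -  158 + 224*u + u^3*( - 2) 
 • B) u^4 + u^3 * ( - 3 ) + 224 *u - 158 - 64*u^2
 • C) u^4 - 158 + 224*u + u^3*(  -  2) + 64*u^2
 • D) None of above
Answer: A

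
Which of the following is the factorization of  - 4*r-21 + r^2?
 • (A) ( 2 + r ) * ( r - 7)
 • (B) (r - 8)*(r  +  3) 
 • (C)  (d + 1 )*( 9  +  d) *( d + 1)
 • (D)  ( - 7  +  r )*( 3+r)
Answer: D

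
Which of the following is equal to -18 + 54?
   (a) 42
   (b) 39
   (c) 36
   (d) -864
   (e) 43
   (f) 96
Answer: c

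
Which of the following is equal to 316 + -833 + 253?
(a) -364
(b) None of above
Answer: b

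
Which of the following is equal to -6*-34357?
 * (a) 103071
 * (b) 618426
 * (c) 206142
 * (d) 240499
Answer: c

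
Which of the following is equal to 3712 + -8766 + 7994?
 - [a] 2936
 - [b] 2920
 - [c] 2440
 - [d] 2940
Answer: d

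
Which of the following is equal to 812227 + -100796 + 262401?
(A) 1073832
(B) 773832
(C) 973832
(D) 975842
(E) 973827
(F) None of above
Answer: C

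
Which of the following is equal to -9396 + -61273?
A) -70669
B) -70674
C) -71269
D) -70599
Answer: A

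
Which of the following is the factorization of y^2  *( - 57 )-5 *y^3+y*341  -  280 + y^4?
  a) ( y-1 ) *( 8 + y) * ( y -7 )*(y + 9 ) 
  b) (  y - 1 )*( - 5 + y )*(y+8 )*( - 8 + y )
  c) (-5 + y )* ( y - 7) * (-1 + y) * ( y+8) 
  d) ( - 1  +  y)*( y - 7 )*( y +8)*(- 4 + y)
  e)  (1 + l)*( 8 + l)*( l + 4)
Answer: c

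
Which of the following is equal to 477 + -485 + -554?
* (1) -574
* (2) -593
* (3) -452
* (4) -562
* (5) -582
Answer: 4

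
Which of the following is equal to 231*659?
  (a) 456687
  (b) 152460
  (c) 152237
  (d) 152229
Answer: d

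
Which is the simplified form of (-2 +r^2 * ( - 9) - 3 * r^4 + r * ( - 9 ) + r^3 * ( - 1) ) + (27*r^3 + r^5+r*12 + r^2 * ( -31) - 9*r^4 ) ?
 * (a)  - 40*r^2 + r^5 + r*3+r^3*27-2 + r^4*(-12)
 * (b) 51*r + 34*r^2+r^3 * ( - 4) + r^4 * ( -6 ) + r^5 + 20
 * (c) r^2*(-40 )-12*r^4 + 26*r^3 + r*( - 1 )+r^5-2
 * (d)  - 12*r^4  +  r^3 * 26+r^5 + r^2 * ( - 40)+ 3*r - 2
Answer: d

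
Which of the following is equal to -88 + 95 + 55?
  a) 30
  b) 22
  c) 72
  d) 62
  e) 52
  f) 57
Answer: d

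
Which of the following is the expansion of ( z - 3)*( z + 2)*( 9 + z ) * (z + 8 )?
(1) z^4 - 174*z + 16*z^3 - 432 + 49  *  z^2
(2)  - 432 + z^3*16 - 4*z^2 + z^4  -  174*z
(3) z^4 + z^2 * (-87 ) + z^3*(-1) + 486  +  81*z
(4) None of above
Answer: 1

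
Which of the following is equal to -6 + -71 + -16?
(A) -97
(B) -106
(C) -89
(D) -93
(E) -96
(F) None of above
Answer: D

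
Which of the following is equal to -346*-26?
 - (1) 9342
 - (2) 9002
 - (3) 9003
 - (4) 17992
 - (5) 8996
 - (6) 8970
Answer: 5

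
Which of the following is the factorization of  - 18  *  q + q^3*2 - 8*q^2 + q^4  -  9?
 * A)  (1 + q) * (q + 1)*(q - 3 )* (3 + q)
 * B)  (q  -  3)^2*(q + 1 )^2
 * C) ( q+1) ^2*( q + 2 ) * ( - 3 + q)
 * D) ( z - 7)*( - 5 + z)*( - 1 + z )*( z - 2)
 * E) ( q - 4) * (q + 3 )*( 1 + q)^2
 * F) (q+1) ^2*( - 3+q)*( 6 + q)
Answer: A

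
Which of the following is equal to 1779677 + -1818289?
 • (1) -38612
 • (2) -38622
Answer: 1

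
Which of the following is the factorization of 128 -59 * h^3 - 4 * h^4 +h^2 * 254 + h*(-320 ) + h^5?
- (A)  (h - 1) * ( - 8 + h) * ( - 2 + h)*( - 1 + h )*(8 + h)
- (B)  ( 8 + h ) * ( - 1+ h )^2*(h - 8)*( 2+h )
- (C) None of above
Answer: A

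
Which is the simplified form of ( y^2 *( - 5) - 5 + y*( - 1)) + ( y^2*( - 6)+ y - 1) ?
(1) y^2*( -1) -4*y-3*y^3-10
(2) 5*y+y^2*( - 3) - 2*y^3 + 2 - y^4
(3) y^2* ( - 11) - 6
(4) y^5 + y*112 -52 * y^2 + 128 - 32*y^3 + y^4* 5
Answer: 3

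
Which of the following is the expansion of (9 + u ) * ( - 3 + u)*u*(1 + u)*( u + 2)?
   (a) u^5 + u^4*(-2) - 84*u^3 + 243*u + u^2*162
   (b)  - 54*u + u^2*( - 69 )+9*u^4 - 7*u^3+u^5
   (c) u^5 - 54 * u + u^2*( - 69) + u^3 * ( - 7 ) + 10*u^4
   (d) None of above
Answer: b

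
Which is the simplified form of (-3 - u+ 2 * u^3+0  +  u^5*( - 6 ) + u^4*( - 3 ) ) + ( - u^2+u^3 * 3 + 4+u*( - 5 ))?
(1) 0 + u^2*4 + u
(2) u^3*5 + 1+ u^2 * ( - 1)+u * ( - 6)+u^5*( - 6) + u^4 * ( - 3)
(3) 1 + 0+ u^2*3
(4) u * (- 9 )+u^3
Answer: 2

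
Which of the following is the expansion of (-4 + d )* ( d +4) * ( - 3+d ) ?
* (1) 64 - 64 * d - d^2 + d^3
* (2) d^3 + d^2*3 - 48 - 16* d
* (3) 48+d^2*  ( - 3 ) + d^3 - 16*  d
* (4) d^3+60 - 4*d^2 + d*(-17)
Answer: 3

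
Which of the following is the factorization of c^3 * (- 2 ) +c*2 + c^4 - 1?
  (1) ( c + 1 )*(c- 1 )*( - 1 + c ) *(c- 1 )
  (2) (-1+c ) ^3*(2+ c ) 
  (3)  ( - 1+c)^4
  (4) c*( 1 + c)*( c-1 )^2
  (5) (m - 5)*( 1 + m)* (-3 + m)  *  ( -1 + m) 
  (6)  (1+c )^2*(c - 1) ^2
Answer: 1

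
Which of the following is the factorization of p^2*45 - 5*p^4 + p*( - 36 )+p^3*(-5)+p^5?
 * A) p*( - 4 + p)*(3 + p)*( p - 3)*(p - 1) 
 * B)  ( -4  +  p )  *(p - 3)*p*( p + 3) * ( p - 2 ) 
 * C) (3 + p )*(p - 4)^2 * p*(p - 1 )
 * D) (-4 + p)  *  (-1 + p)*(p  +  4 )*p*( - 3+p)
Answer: A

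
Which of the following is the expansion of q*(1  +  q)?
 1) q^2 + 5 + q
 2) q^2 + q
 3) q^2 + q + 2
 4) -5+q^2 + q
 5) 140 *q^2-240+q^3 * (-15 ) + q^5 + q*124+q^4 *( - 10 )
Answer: 2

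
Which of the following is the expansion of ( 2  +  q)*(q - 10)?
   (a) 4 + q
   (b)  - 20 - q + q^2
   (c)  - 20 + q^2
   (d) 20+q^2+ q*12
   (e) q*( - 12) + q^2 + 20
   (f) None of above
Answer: f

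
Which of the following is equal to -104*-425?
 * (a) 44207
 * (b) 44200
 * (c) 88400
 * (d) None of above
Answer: b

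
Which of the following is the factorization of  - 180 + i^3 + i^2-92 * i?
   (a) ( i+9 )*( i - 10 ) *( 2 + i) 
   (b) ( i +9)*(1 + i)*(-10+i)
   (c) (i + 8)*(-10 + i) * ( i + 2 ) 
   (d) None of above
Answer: a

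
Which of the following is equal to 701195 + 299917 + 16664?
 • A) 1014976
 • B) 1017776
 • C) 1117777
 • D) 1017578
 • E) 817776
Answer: B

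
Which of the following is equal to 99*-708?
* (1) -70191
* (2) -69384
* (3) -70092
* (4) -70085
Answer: 3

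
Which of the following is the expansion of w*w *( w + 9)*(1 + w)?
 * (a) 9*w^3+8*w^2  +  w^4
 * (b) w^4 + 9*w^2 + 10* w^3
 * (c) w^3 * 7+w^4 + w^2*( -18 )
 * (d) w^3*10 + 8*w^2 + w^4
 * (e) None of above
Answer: b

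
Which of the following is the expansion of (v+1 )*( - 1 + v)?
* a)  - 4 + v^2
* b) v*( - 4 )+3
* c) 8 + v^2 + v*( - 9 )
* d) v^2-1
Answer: d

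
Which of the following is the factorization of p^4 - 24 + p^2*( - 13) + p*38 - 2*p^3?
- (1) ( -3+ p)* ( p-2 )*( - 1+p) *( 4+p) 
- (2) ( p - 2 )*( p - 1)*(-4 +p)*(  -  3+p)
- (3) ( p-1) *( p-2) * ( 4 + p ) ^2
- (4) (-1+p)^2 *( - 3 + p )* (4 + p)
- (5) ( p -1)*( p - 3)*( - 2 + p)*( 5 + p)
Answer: 1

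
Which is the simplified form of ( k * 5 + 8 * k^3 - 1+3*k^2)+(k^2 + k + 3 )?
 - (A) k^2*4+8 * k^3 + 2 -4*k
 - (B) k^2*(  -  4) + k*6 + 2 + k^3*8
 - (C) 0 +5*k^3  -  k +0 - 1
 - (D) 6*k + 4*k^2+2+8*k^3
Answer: D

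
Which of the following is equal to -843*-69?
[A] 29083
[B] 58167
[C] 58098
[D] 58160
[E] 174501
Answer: B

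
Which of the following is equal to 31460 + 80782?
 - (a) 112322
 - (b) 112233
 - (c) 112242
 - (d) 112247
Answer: c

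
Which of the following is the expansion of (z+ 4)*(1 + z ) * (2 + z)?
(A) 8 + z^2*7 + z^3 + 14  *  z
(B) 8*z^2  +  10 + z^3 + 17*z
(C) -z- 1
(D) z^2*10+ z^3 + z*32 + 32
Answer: A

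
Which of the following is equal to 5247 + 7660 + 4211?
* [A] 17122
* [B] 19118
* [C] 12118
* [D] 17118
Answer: D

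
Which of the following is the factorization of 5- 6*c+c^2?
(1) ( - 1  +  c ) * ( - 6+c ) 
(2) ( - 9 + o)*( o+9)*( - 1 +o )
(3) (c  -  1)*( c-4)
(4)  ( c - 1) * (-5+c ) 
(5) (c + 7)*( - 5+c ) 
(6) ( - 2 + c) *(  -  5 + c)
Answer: 4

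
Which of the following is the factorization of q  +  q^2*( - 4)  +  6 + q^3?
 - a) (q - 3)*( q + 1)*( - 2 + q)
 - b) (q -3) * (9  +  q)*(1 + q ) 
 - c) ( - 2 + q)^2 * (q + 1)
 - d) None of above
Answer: a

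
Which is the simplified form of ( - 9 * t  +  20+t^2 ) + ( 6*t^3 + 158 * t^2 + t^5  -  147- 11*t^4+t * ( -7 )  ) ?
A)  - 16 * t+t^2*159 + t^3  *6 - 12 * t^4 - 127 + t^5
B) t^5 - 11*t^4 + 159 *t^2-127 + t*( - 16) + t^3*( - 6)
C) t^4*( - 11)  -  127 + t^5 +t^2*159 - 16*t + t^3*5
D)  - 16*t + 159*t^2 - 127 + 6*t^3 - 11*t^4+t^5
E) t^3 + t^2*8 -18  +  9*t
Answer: D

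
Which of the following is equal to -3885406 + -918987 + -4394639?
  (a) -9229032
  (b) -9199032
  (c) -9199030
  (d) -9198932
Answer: b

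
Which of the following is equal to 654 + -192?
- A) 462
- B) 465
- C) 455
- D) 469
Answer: A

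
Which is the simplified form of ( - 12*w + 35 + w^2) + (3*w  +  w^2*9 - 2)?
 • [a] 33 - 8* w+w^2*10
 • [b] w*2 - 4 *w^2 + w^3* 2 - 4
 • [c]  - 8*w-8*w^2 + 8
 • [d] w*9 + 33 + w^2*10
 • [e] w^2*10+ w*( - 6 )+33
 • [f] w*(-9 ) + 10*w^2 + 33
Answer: f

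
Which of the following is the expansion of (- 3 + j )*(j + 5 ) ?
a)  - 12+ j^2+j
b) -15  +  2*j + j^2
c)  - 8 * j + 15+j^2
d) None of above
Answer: b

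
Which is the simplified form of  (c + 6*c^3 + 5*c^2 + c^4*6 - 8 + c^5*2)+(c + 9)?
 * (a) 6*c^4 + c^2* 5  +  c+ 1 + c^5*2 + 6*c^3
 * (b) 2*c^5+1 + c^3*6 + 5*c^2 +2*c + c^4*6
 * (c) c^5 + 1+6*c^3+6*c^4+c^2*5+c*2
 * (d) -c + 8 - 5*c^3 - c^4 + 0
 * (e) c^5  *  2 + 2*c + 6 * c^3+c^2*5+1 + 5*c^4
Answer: b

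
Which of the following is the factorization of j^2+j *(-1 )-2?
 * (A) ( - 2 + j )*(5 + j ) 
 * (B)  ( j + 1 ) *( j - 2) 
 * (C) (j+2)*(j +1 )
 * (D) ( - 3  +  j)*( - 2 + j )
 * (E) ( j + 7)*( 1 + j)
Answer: B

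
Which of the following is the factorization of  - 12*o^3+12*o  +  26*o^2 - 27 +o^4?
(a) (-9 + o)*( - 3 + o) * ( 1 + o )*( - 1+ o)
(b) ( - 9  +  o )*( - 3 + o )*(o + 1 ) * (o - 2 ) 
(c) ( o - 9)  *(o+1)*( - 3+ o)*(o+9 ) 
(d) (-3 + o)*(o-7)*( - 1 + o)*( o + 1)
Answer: a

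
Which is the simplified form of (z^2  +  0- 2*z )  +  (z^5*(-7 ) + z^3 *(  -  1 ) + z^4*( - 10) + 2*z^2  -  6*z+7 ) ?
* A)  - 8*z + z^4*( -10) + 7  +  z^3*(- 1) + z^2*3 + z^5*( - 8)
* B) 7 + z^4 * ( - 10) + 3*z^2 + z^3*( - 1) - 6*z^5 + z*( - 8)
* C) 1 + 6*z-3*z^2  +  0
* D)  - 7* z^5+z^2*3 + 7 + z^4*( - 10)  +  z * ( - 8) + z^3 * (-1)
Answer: D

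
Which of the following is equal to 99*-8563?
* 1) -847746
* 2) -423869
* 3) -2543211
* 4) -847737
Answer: 4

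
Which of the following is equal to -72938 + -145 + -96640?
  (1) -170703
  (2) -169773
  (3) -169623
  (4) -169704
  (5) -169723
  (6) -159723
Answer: 5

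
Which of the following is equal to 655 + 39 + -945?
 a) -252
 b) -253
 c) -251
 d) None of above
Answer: c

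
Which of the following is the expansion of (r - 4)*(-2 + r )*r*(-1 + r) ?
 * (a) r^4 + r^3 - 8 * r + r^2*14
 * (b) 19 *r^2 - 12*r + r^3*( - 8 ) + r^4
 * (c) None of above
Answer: c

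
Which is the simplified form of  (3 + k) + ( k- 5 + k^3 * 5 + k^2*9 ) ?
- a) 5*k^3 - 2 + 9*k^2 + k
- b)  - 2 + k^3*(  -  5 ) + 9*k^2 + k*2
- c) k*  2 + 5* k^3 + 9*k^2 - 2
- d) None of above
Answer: c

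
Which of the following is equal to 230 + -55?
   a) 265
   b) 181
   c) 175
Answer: c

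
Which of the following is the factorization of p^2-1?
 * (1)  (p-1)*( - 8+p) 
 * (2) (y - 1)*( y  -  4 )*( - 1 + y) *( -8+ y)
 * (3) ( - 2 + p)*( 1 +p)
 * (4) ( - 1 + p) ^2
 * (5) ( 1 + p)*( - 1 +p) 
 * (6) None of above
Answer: 5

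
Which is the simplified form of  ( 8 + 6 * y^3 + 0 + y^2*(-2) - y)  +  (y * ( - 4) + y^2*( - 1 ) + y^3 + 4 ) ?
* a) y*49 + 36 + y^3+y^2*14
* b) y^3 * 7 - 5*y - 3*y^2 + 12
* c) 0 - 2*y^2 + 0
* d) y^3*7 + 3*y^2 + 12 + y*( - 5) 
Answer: b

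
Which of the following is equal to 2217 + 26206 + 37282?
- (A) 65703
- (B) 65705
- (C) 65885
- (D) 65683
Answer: B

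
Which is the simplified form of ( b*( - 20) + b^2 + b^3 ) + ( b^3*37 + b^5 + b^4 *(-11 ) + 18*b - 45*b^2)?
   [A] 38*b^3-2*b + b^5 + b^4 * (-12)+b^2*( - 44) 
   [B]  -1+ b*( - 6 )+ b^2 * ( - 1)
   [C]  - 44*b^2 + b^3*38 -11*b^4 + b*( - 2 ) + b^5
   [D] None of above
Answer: C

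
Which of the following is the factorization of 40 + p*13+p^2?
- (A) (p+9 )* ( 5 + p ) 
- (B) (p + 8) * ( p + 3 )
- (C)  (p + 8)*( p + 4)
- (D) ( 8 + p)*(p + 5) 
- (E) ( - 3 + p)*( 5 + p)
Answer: D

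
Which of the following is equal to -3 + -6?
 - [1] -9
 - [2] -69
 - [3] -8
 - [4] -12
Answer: 1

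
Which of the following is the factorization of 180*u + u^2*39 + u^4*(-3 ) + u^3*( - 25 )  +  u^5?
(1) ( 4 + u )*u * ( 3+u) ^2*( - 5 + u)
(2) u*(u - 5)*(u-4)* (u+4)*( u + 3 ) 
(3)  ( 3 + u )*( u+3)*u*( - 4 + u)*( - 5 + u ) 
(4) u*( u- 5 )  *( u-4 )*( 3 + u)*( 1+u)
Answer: 3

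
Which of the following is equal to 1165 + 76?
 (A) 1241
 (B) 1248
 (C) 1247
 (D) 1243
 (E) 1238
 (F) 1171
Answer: A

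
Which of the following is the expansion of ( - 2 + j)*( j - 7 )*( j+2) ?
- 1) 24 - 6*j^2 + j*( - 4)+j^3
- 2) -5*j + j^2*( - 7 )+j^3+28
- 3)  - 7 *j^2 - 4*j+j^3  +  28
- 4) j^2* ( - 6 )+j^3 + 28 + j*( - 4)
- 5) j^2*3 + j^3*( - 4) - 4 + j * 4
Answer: 3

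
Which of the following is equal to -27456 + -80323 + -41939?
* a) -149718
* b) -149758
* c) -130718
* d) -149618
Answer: a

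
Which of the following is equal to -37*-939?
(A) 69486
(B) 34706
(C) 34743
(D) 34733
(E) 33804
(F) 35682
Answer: C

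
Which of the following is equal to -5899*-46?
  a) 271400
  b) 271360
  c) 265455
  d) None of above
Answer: d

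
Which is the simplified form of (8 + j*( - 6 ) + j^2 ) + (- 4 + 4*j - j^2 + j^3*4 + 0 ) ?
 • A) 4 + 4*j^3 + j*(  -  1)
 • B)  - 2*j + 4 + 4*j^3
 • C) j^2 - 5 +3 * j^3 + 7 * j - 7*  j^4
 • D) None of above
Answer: B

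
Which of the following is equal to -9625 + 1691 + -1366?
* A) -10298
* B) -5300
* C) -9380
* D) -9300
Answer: D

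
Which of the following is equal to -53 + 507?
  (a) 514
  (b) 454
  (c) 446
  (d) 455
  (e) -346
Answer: b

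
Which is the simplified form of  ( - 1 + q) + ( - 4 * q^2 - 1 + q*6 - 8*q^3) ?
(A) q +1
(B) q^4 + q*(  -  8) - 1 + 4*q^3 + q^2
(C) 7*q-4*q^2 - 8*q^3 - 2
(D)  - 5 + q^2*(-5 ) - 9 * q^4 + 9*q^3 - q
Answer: C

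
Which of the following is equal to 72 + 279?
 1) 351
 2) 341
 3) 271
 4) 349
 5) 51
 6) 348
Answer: 1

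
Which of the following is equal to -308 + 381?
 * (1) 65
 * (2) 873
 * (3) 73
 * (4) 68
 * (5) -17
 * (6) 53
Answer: 3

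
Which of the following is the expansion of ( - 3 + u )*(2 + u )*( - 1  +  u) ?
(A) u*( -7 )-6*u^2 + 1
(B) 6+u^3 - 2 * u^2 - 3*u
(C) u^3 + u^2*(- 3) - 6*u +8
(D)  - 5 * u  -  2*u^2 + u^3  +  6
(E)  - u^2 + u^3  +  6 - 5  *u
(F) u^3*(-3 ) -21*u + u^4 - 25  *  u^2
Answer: D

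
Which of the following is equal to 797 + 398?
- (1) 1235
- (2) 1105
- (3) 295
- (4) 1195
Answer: 4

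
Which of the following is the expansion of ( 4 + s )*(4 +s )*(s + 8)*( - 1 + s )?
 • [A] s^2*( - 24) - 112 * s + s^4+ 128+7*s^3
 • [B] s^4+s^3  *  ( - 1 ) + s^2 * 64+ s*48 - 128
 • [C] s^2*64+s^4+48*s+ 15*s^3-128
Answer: C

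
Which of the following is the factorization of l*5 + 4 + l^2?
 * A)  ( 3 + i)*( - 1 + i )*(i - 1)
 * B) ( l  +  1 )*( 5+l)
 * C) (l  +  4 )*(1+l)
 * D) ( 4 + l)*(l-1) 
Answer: C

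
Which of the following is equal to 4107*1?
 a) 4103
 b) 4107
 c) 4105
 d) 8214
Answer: b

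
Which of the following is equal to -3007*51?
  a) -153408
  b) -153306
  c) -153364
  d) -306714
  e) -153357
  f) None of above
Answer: e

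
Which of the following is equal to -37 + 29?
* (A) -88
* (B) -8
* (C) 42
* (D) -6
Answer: B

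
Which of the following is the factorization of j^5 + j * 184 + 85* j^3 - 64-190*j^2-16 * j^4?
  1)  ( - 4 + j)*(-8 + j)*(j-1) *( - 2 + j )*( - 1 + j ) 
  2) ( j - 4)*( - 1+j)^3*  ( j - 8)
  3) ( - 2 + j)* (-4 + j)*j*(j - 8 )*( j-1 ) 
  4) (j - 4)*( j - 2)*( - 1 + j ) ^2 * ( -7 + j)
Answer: 1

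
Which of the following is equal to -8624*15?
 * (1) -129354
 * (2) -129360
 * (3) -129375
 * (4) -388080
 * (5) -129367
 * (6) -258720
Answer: 2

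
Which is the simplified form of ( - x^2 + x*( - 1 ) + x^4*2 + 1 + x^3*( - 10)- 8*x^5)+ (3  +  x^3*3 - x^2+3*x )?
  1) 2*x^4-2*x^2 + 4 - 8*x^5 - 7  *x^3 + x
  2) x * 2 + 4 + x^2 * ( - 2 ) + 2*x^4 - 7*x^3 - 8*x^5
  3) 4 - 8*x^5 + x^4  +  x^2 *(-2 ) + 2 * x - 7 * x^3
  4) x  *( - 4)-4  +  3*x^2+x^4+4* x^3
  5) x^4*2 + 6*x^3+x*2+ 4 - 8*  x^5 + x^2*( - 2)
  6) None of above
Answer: 2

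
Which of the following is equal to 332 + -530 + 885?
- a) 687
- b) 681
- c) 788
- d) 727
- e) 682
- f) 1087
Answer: a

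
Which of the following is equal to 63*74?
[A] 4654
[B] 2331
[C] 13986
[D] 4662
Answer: D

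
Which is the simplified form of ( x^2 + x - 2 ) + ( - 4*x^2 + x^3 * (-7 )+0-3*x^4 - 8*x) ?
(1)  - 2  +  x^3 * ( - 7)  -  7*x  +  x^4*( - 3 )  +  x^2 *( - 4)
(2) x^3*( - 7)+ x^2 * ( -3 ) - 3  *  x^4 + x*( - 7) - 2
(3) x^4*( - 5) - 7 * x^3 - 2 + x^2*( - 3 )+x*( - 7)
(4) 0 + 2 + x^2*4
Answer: 2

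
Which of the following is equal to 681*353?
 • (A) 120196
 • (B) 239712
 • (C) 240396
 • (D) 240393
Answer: D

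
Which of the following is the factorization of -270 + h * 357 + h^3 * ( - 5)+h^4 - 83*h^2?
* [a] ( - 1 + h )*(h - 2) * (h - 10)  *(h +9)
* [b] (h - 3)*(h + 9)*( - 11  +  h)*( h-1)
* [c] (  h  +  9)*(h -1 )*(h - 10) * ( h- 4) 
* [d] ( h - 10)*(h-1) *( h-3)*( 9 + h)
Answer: d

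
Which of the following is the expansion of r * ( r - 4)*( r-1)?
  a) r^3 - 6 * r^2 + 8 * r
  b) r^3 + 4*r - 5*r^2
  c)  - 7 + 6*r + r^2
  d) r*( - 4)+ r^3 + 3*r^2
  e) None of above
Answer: b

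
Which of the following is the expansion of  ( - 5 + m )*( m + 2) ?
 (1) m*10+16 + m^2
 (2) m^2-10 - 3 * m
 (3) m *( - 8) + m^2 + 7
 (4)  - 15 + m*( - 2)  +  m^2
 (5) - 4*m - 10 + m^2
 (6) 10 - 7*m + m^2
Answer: 2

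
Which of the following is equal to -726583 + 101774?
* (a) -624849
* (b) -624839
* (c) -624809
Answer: c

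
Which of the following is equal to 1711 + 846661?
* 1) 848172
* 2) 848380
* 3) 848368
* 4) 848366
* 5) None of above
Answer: 5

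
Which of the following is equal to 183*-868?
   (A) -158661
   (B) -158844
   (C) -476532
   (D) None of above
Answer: B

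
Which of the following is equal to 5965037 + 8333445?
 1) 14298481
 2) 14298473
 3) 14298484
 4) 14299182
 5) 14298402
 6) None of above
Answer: 6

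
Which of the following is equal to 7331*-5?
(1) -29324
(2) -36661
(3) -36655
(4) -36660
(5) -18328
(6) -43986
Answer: 3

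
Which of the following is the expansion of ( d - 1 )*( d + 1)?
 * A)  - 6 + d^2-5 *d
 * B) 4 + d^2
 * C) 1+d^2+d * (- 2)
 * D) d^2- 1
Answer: D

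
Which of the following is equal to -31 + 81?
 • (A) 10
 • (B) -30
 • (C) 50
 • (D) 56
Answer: C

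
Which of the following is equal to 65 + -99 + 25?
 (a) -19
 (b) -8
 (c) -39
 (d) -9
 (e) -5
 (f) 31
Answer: d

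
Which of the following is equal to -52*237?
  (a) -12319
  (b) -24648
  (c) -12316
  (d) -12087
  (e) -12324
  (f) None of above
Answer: e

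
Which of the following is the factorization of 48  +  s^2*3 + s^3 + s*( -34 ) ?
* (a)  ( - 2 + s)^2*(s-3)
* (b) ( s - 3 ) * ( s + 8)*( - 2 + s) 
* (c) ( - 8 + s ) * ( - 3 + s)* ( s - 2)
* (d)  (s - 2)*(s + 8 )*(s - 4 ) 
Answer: b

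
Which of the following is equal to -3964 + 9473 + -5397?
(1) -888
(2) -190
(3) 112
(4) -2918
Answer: 3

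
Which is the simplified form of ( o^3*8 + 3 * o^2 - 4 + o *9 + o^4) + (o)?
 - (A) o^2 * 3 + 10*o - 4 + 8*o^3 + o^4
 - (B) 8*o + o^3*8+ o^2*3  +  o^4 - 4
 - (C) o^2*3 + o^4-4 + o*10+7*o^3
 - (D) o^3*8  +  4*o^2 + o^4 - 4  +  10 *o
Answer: A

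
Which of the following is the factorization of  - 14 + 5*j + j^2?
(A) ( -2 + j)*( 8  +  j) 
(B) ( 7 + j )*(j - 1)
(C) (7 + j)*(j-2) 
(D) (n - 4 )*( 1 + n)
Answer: C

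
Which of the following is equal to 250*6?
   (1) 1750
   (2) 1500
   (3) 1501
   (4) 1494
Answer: 2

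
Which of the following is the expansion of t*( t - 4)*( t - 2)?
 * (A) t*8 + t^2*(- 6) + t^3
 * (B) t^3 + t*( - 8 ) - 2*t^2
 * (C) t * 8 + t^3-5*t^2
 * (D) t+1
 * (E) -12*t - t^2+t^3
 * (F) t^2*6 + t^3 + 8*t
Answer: A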